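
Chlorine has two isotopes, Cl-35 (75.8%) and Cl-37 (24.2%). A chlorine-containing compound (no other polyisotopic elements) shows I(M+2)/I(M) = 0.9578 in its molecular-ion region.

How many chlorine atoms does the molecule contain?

3

With n Cl atoms, P(M+2)/P(M) = C(n,1)·p^(n−1)q / p^n = n·q/p = n · 0.242/0.758.
n = 0.9578 × 0.758/0.242 = 3.00 ≈ 3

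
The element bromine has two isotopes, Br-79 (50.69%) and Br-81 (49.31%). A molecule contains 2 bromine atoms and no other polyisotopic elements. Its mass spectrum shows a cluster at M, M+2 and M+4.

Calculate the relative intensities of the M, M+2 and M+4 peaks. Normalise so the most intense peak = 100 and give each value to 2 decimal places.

51.40 : 100.00 : 48.64

Expanding (0.5069 + 0.4931)^2:
P(M) = 0.5069^2 = 0.256948
P(M+2) = 2 × 0.5069^1 × 0.4931^1 = 0.499905
P(M+4) = 0.4931^2 = 0.243148
The M+2 peak is largest (0.499905); scaling to 100 gives 51.40 : 100.00 : 48.64.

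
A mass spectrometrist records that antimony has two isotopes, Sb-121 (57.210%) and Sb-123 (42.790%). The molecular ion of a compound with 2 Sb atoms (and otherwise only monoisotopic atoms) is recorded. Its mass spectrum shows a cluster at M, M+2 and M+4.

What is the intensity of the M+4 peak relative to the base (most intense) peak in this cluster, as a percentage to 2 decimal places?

Term probabilities: M 0.3273, M+2 0.4896, M+4 0.1831. Base peak = M+2.
P(M+2) = C(2,1) × 0.57210^1 × 0.42790^1 = 2 × 0.5721 × 0.4279 = 0.489603 (base)
P(M+4) = C(2,2) × 0.57210^0 × 0.42790^2 = 1 × 1.0000 × 0.18309841 = 0.183098
Relative intensity = 0.183098 / 0.489603 × 100 = 37.40

37.40%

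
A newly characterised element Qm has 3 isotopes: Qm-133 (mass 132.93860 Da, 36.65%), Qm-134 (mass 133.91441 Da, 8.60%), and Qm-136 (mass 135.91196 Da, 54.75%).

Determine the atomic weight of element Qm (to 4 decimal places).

The abundance-weighted mean is 0.3665 × 132.93860 + 0.0860 × 133.91441 + 0.5475 × 135.91196
= 48.721997 + 11.516639 + 74.411798 = 134.650434 Da

134.6504 Da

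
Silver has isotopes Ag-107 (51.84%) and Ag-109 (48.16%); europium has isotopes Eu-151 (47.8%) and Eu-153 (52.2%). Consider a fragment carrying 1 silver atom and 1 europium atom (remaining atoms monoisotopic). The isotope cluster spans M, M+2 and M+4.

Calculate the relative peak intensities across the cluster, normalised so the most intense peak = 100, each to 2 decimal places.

49.48 : 100.00 : 50.20

Silver pattern (n=1): 0.5184 : 0.4816
Europium pattern (n=1): 0.4780 : 0.5220
Convolve the two distributions (both contribute in 2-u steps):
  M: 0.5184×0.4780 = 0.247795
  M+2: 0.5184×0.5220 + 0.4816×0.4780 = 0.500810
  M+4: 0.4816×0.5220 = 0.251395
Scale to base peak (0.500810) = 100: 49.48 : 100.00 : 50.20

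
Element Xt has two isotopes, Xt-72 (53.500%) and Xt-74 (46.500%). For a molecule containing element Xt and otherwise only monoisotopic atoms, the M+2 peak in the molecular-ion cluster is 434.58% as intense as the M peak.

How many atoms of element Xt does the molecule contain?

5

The M+2/M ratio from n Xt atoms is n · q/p = n · 0.46500/0.53500.
n = 4.3458 × 0.53500/0.46500 = 5.00 ≈ 5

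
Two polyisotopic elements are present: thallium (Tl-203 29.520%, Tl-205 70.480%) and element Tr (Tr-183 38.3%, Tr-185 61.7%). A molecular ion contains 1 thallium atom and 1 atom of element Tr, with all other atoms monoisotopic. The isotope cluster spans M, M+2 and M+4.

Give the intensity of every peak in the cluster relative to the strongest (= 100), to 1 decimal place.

25.0 : 100.0 : 96.2

Thallium pattern (n=1): 0.2952 : 0.7048
Element Tr pattern (n=1): 0.3830 : 0.6170
Convolve the two distributions (both contribute in 2-u steps):
  M: 0.2952×0.3830 = 0.113062
  M+2: 0.2952×0.6170 + 0.7048×0.3830 = 0.452077
  M+4: 0.7048×0.6170 = 0.434862
Scale to base peak (0.452077) = 100: 25.0 : 100.0 : 96.2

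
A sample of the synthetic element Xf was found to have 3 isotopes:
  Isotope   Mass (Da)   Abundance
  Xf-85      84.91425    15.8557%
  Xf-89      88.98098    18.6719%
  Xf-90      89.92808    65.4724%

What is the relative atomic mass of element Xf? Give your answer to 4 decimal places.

88.9563 Da

Weight each isotope mass by its fractional abundance: 0.158557 × 84.91425 + 0.186719 × 88.98098 + 0.654724 × 89.92808
= 13.463749 + 16.614440 + 58.878072 = 88.956261 Da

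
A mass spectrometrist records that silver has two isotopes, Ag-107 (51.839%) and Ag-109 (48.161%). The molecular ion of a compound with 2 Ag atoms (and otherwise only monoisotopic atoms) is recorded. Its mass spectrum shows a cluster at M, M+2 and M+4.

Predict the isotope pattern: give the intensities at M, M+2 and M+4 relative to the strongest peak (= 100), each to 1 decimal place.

The 2 Ag atoms are independent, so intensities follow the terms of (0.51839 + 0.48161)^2.
P(M) = 0.51839^2 = 0.268728
P(M+2) = 2 × 0.51839^1 × 0.48161^1 = 0.499324
P(M+4) = 0.48161^2 = 0.231948
The M+2 peak is largest (0.499324); scaling to 100 gives 53.8 : 100.0 : 46.5.

53.8 : 100.0 : 46.5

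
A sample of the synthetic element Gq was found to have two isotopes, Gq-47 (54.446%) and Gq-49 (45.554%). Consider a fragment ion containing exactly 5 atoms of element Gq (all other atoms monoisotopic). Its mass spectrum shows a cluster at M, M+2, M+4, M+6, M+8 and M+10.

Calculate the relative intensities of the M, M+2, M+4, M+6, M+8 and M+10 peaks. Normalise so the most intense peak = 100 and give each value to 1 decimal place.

The 5 Gq atoms are independent, so intensities follow the terms of (0.54446 + 0.45554)^5.
P(M) = 0.54446^5 = 0.047844
P(M+2) = 5 × 0.54446^4 × 0.45554^1 = 0.200152
P(M+4) = 10 × 0.54446^3 × 0.45554^2 = 0.334928
P(M+6) = 10 × 0.54446^2 × 0.45554^3 = 0.280228
P(M+8) = 5 × 0.54446^1 × 0.45554^4 = 0.117231
P(M+10) = 0.45554^5 = 0.019617
The M+4 peak is largest (0.334928); scaling to 100 gives 14.3 : 59.8 : 100.0 : 83.7 : 35.0 : 5.9.

14.3 : 59.8 : 100.0 : 83.7 : 35.0 : 5.9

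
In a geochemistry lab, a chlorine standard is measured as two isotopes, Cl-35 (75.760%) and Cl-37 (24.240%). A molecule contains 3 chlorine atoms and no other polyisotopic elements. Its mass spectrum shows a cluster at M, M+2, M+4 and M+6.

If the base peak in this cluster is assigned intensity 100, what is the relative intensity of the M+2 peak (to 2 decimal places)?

95.99

Term probabilities: M 0.4348, M+2 0.4174, M+4 0.1335, M+6 0.0142. Base peak = M.
P(M) = C(3,0) × 0.75760^3 × 0.24240^0 = 1 × 0.4348304 × 1.0000 = 0.434830 (base)
P(M+2) = C(3,1) × 0.75760^2 × 0.24240^1 = 3 × 0.57395776 × 0.2424 = 0.417382
Relative intensity = 0.417382 / 0.434830 × 100 = 95.99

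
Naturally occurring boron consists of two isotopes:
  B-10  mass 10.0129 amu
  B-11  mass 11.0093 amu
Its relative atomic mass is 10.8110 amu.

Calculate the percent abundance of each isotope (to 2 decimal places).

B-10: 19.90%, B-11: 80.10%

Let x be the fractional abundance of B-10; then B-11 has abundance 1 − x.
10.0129·x + 11.0093·(1 − x) = 10.8110
(10.0129 − 11.0093)·x = 10.8110 − 11.0093
x = -0.1983 / -0.9964 = 0.19902 → 19.90% B-10, 80.10% B-11.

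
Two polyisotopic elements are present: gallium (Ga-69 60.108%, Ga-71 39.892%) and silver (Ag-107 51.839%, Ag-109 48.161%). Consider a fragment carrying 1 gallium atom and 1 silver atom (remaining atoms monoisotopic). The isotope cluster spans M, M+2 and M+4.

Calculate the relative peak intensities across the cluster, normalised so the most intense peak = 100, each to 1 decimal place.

Gallium pattern (n=1): 0.60108 : 0.39892
Silver pattern (n=1): 0.51839 : 0.48161
Convolve the two distributions (both contribute in 2-u steps):
  M: 0.60108×0.51839 = 0.311594
  M+2: 0.60108×0.48161 + 0.39892×0.51839 = 0.496282
  M+4: 0.39892×0.48161 = 0.192124
Scale to base peak (0.496282) = 100: 62.8 : 100.0 : 38.7

62.8 : 100.0 : 38.7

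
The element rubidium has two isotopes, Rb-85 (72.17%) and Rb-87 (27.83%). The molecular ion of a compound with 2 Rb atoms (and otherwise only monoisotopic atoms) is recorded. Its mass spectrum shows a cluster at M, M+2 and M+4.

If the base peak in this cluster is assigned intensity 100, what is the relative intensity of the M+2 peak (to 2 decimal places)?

77.12

Term probabilities: M 0.5209, M+2 0.4017, M+4 0.0775. Base peak = M.
P(M) = C(2,0) × 0.7217^2 × 0.2783^0 = 1 × 0.52085089 × 1.0000 = 0.520851 (base)
P(M+2) = C(2,1) × 0.7217^1 × 0.2783^1 = 2 × 0.7217 × 0.2783 = 0.401698
Relative intensity = 0.401698 / 0.520851 × 100 = 77.12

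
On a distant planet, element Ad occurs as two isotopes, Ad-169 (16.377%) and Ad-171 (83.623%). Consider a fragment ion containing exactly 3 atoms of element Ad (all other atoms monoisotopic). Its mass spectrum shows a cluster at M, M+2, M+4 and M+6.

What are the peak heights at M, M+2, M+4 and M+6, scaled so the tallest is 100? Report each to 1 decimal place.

The 3 Ad atoms are independent, so intensities follow the terms of (0.16377 + 0.83623)^3.
P(M) = 0.16377^3 = 0.004392
P(M+2) = 3 × 0.16377^2 × 0.83623^1 = 0.067285
P(M+4) = 3 × 0.16377^1 × 0.83623^2 = 0.343564
P(M+6) = 0.83623^3 = 0.584759
The M+6 peak is largest (0.584759); scaling to 100 gives 0.8 : 11.5 : 58.8 : 100.0.

0.8 : 11.5 : 58.8 : 100.0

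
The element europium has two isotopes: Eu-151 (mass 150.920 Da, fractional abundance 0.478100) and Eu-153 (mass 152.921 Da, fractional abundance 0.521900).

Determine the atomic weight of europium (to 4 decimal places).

151.9643 Da

The abundance-weighted mean is 0.478100 × 150.920 + 0.521900 × 152.921
= 72.15485 + 79.80947 = 151.96432 Da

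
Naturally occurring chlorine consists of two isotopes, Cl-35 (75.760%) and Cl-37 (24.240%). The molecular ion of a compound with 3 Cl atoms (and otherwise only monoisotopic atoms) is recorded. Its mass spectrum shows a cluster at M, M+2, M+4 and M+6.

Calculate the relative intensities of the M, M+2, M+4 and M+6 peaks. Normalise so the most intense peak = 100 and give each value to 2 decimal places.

The 3 Cl atoms are independent, so intensities follow the terms of (0.75760 + 0.24240)^3.
P(M) = 0.75760^3 = 0.434830
P(M+2) = 3 × 0.75760^2 × 0.24240^1 = 0.417382
P(M+4) = 3 × 0.75760^1 × 0.24240^2 = 0.133545
P(M+6) = 0.24240^3 = 0.014243
The M peak is largest (0.434830); scaling to 100 gives 100.00 : 95.99 : 30.71 : 3.28.

100.00 : 95.99 : 30.71 : 3.28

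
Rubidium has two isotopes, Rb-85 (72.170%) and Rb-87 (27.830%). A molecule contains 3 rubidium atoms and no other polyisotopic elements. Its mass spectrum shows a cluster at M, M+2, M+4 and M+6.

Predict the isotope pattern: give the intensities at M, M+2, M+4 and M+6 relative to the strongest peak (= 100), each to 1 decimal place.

The 3 Rb atoms are independent, so intensities follow the terms of (0.72170 + 0.27830)^3.
P(M) = 0.72170^3 = 0.375898
P(M+2) = 3 × 0.72170^2 × 0.27830^1 = 0.434858
P(M+4) = 3 × 0.72170^1 × 0.27830^2 = 0.167689
P(M+6) = 0.27830^3 = 0.021555
The M+2 peak is largest (0.434858); scaling to 100 gives 86.4 : 100.0 : 38.6 : 5.0.

86.4 : 100.0 : 38.6 : 5.0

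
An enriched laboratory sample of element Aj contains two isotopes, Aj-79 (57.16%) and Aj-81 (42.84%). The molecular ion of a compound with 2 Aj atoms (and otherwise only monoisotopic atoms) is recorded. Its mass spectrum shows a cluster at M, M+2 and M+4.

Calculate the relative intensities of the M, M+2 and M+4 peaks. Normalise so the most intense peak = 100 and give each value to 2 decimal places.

The 2 Aj atoms are independent, so intensities follow the terms of (0.5716 + 0.4284)^2.
P(M) = 0.5716^2 = 0.326727
P(M+2) = 2 × 0.5716^1 × 0.4284^1 = 0.489747
P(M+4) = 0.4284^2 = 0.183527
The M+2 peak is largest (0.489747); scaling to 100 gives 66.71 : 100.00 : 37.47.

66.71 : 100.00 : 37.47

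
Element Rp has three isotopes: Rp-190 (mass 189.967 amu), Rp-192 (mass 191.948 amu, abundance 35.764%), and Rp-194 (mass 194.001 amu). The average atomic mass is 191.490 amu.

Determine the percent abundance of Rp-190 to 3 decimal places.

Let x and y be the fractions of Rp-190 and Rp-194. Then x + y = 1 − 0.35764 = 0.64236 and 189.967x + 194.001y = 191.490 − 0.35764×191.948 = 122.84171728.
Substituting: 189.967x + 194.001(0.64236 − x) = 122.84171728
(189.967 − 194.001)x = -1.77676508  ⇒  x = 0.44045, y = 0.20191
Rp-190: 44.045%, Rp-194: 20.191%.

44.045%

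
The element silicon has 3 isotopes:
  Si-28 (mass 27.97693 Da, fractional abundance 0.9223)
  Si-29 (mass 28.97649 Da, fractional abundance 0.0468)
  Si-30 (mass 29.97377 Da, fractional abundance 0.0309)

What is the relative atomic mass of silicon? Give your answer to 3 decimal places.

28.085 Da

Average mass = Σ (abundance × isotope mass) = 0.9223 × 27.97693 + 0.0468 × 28.97649 + 0.0309 × 29.97377
= 25.803123 + 1.356100 + 0.926189 = 28.085412 Da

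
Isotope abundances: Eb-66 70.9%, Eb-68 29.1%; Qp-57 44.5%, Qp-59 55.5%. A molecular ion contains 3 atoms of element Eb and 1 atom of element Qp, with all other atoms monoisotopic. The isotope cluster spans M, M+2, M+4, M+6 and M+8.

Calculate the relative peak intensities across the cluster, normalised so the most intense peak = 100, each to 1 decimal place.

Element Eb pattern (n=3): 0.35640083 : 0.43884051 : 0.18011649 : 0.02464217
Element Qp pattern (n=1): 0.4450 : 0.5550
Convolve the two distributions (both contribute in 2-u steps):
  M: 0.35640083×0.4450 = 0.158598
  M+2: 0.35640083×0.5550 + 0.43884051×0.4450 = 0.393086
  M+4: 0.43884051×0.5550 + 0.18011649×0.4450 = 0.323708
  M+6: 0.18011649×0.5550 + 0.02464217×0.4450 = 0.110930
  M+8: 0.02464217×0.5550 = 0.013676
Scale to base peak (0.393086) = 100: 40.3 : 100.0 : 82.4 : 28.2 : 3.5

40.3 : 100.0 : 82.4 : 28.2 : 3.5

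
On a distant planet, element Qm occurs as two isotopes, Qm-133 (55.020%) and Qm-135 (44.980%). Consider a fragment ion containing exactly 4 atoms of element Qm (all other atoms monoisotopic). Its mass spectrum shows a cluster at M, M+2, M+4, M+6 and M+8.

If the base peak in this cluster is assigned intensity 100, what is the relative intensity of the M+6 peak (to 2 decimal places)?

Term probabilities: M 0.0916, M+2 0.2997, M+4 0.3675, M+6 0.2003, M+8 0.0409. Base peak = M+4.
P(M+4) = C(4,2) × 0.55020^2 × 0.44980^2 = 6 × 0.30272004 × 0.20232004 = 0.367478 (base)
P(M+6) = C(4,3) × 0.55020^1 × 0.44980^3 = 4 × 0.5502 × 0.09100355 = 0.200281
Relative intensity = 0.200281 / 0.367478 × 100 = 54.50

54.50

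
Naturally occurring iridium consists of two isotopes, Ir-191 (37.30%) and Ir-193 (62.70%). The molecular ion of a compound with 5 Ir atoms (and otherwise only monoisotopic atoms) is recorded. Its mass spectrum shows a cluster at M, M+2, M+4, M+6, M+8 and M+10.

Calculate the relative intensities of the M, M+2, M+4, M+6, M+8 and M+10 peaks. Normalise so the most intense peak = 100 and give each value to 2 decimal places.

Expanding (0.3730 + 0.6270)^5:
P(M) = 0.3730^5 = 0.007220
P(M+2) = 5 × 0.3730^4 × 0.6270^1 = 0.060684
P(M+4) = 10 × 0.3730^3 × 0.6270^2 = 0.204015
P(M+6) = 10 × 0.3730^2 × 0.6270^3 = 0.342942
P(M+8) = 5 × 0.3730^1 × 0.6270^4 = 0.288237
P(M+10) = 0.6270^5 = 0.096903
The M+6 peak is largest (0.342942); scaling to 100 gives 2.11 : 17.70 : 59.49 : 100.00 : 84.05 : 28.26.

2.11 : 17.70 : 59.49 : 100.00 : 84.05 : 28.26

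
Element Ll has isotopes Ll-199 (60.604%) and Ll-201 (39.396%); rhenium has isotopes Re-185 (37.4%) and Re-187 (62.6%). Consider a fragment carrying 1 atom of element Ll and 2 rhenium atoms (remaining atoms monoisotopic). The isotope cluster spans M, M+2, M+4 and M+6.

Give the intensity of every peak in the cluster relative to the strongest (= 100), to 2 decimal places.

20.09 : 80.31 : 100.00 : 36.59

Element Ll pattern (n=1): 0.60604 : 0.39396
Rhenium pattern (n=2): 0.139876 : 0.468248 : 0.391876
Convolve the two distributions (both contribute in 2-u steps):
  M: 0.60604×0.139876 = 0.084770
  M+2: 0.60604×0.468248 + 0.39396×0.139876 = 0.338883
  M+4: 0.60604×0.391876 + 0.39396×0.468248 = 0.421964
  M+6: 0.39396×0.391876 = 0.154383
Scale to base peak (0.421964) = 100: 20.09 : 80.31 : 100.00 : 36.59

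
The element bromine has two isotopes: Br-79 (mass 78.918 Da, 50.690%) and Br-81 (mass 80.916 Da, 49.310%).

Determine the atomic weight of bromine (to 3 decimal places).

The abundance-weighted mean is 0.50690 × 78.918 + 0.49310 × 80.916
= 40.0035 + 39.8997 = 79.9032 Da

79.903 Da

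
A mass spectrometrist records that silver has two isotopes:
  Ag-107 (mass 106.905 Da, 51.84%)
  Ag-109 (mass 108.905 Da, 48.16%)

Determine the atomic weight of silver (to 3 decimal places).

Ar = Σ fᵢ·mᵢ = 0.5184 × 106.905 + 0.4816 × 108.905
= 55.4196 + 52.4486 = 107.8682 Da

107.868 Da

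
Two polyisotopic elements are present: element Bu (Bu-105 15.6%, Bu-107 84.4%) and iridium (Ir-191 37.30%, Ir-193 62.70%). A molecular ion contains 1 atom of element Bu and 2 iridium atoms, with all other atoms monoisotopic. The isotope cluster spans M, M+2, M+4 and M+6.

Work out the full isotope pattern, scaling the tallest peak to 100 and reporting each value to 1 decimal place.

4.8 : 41.7 : 100.0 : 72.7

Element Bu pattern (n=1): 0.1560 : 0.8440
Iridium pattern (n=2): 0.139129 : 0.467742 : 0.393129
Convolve the two distributions (both contribute in 2-u steps):
  M: 0.1560×0.139129 = 0.021704
  M+2: 0.1560×0.467742 + 0.8440×0.139129 = 0.190393
  M+4: 0.1560×0.393129 + 0.8440×0.467742 = 0.456102
  M+6: 0.8440×0.393129 = 0.331801
Scale to base peak (0.456102) = 100: 4.8 : 41.7 : 100.0 : 72.7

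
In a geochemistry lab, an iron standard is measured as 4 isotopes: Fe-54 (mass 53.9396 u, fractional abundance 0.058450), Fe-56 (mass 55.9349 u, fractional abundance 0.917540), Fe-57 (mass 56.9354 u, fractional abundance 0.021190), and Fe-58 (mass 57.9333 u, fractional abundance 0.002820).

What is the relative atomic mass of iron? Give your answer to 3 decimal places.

The abundance-weighted mean is 0.058450 × 53.9396 + 0.917540 × 55.9349 + 0.021190 × 56.9354 + 0.002820 × 57.9333
= 3.15277 + 51.32251 + 1.20646 + 0.16337 = 55.84511 u

55.845 u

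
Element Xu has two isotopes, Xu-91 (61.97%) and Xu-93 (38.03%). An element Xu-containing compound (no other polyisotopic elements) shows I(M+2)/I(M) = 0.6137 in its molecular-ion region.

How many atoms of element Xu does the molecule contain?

The M+2/M ratio from n Xu atoms is n · q/p = n · 0.3803/0.6197.
n = 0.6137 × 0.6197/0.3803 = 1.00 ≈ 1

1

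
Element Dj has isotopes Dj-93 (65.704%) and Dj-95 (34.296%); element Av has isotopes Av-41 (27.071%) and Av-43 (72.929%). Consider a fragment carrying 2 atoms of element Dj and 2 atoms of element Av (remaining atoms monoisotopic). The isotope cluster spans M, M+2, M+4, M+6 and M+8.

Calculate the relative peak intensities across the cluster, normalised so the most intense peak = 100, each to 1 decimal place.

Element Dj pattern (n=2): 0.43170156 : 0.45067688 : 0.11762156
Element Av pattern (n=2): 0.0732839 : 0.39485219 : 0.5318639
Convolve the two distributions (both contribute in 2-u steps):
  M: 0.43170156×0.0732839 = 0.031637
  M+2: 0.43170156×0.39485219 + 0.45067688×0.0732839 = 0.203486
  M+4: 0.43170156×0.5318639 + 0.45067688×0.39485219 + 0.11762156×0.0732839 = 0.416177
  M+6: 0.45067688×0.5318639 + 0.11762156×0.39485219 = 0.286142
  M+8: 0.11762156×0.5318639 = 0.062559
Scale to base peak (0.416177) = 100: 7.6 : 48.9 : 100.0 : 68.8 : 15.0

7.6 : 48.9 : 100.0 : 68.8 : 15.0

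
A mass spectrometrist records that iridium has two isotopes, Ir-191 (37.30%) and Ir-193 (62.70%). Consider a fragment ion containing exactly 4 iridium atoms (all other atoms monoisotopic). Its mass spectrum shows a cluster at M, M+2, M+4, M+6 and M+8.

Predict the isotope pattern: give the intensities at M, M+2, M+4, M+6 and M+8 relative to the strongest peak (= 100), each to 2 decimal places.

5.26 : 35.39 : 89.23 : 100.00 : 42.02

The 4 Ir atoms are independent, so intensities follow the terms of (0.3730 + 0.6270)^4.
P(M) = 0.3730^4 = 0.019357
P(M+2) = 4 × 0.3730^3 × 0.6270^1 = 0.130153
P(M+4) = 6 × 0.3730^2 × 0.6270^2 = 0.328174
P(M+6) = 4 × 0.3730^1 × 0.6270^3 = 0.367766
P(M+8) = 0.6270^4 = 0.154550
The M+6 peak is largest (0.367766); scaling to 100 gives 5.26 : 35.39 : 89.23 : 100.00 : 42.02.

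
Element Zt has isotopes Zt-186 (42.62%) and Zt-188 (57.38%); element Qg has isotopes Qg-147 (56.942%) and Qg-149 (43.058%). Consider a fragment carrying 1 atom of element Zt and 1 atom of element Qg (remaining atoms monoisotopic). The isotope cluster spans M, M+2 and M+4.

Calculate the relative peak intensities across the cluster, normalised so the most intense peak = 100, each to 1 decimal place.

Element Zt pattern (n=1): 0.4262 : 0.5738
Element Qg pattern (n=1): 0.56942 : 0.43058
Convolve the two distributions (both contribute in 2-u steps):
  M: 0.4262×0.56942 = 0.242687
  M+2: 0.4262×0.43058 + 0.5738×0.56942 = 0.510246
  M+4: 0.5738×0.43058 = 0.247067
Scale to base peak (0.510246) = 100: 47.6 : 100.0 : 48.4

47.6 : 100.0 : 48.4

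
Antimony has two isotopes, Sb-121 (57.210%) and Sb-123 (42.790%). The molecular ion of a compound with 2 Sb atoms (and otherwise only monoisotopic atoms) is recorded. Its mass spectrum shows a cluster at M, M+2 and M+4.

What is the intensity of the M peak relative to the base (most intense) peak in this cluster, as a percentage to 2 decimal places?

66.85%

Binomial terms of (0.57210 + 0.42790)^2: M 0.3273, M+2 0.4896, M+4 0.1831 → M+2 is the base peak.
P(M+2) = C(2,1) × 0.57210^1 × 0.42790^1 = 2 × 0.5721 × 0.4279 = 0.489603 (base)
P(M) = C(2,0) × 0.57210^2 × 0.42790^0 = 1 × 0.32729841 × 1.0000 = 0.327298
Relative intensity = 0.327298 / 0.489603 × 100 = 66.85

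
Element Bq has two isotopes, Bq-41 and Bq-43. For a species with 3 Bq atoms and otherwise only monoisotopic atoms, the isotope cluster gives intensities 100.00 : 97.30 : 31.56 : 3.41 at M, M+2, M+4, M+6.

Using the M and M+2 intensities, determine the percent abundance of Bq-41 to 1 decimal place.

75.5%

Let p = fractional abundance of Bq-41. I(M+2)/I(M) = [C(3,1)·p^2·(1−p)] / p^3 = 3·(1−p)/p = 97.30/100.00 = 0.9730
(1−p)/p = 0.9730/3 = 0.3243  ⇒  p = 1/(1 + 0.3243) = 0.7551
Bq-41: 75.5%, Bq-43: 24.5%.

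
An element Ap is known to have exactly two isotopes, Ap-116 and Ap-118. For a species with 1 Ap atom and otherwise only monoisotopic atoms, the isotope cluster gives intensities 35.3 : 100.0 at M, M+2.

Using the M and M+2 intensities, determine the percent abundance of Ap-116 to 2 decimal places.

If p is the fraction of Ap that is Ap-116, then I(M+2)/I(M) = [C(1,1)·p^0·(1−p)] / p^1 = 1·(1−p)/p = 100.0/35.3 = 2.8329
(1−p)/p = 2.8329/1 = 2.8329  ⇒  p = 1/(1 + 2.8329) = 0.2609
Ap-116: 26.09%, Ap-118: 73.91%.

26.09%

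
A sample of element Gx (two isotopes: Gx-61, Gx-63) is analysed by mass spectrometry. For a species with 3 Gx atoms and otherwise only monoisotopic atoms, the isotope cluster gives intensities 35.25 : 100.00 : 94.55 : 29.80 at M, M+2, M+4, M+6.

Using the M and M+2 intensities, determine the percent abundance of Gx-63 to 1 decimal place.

48.6%

If p is the fraction of Gx that is Gx-61, then I(M+2)/I(M) = [C(3,1)·p^2·(1−p)] / p^3 = 3·(1−p)/p = 100.00/35.25 = 2.8369
(1−p)/p = 2.8369/3 = 0.9456  ⇒  p = 1/(1 + 0.9456) = 0.5140
Gx-61: 51.4%, Gx-63: 48.6%.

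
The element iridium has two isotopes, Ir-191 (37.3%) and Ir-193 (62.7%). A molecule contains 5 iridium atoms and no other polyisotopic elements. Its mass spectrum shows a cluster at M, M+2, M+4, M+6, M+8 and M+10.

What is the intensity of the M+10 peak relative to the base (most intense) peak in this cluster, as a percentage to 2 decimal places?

(0.373 + 0.627)^5 gives M 0.0072, M+2 0.0607, M+4 0.2040, M+6 0.3429, M+8 0.2882, M+10 0.0969; the largest is M+6.
P(M+6) = C(5,3) × 0.373^2 × 0.627^3 = 10 × 0.139129 × 0.24649188 = 0.342942 (base)
P(M+10) = C(5,5) × 0.373^0 × 0.627^5 = 1 × 1.0000 × 0.09690311 = 0.096903
Relative intensity = 0.096903 / 0.342942 × 100 = 28.26

28.26%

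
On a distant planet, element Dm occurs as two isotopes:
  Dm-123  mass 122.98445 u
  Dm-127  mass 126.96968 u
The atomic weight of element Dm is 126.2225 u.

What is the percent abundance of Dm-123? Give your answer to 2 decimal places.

18.75%

Writing the weighted mean with unknown fraction x of Dm-123:
122.98445·x + 126.96968·(1 − x) = 126.2225
(122.98445 − 126.96968)·x = 126.2225 − 126.96968
x = -0.74718 / -3.98523 = 0.18749 → 18.75% Dm-123, 81.25% Dm-127.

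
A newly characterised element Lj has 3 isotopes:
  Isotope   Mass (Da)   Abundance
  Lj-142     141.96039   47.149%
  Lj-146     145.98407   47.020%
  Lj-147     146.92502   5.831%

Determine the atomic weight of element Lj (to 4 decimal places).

Average mass = Σ (abundance × isotope mass) = 0.47149 × 141.96039 + 0.47020 × 145.98407 + 0.05831 × 146.92502
= 66.932904 + 68.641710 + 8.567198 = 144.141812 Da

144.1418 Da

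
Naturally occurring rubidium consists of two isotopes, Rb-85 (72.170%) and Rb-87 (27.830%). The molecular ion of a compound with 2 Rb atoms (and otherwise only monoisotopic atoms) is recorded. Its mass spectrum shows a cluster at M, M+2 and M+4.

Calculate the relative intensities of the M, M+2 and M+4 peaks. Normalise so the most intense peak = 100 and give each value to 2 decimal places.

100.00 : 77.12 : 14.87

The 2 Rb atoms are independent, so intensities follow the terms of (0.72170 + 0.27830)^2.
P(M) = 0.72170^2 = 0.520851
P(M+2) = 2 × 0.72170^1 × 0.27830^1 = 0.401698
P(M+4) = 0.27830^2 = 0.077451
The M peak is largest (0.520851); scaling to 100 gives 100.00 : 77.12 : 14.87.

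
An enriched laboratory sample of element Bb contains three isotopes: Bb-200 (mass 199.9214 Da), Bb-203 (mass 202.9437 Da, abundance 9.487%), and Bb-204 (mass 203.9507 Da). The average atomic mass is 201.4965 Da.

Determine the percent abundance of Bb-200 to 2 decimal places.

The remaining 90.513% is split between Bb-200 (fraction x) and Bb-204 (fraction 0.90513 − x).
Substituting: 199.9214x + 203.9507(0.90513 − x) = 182.243231181
(199.9214 − 203.9507)x = -2.35866591  ⇒  x = 0.58538, y = 0.31975
Bb-200: 58.54%, Bb-204: 31.98%.

58.54%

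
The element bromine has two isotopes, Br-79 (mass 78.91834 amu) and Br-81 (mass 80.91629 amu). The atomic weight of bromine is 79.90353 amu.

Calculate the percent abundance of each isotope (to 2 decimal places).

Writing the weighted mean with unknown fraction x of Br-79:
78.91834·x + 80.91629·(1 − x) = 79.90353
(78.91834 − 80.91629)·x = 79.90353 − 80.91629
x = -1.01276 / -1.99795 = 0.50690 → 50.69% Br-79, 49.31% Br-81.

Br-79: 50.69%, Br-81: 49.31%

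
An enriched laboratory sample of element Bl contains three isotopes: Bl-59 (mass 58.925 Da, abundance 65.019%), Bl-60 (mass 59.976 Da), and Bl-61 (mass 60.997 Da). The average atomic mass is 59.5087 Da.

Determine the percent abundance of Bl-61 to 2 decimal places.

21.16%

Let x and y be the fractions of Bl-60 and Bl-61. Then x + y = 1 − 0.65019 = 0.34981 and 59.976x + 60.997y = 59.5087 − 0.65019×58.925 = 21.19625425.
Substituting: 59.976x + 60.997(0.34981 − x) = 21.19625425
(59.976 − 60.997)x = -0.14110632  ⇒  x = 0.13820, y = 0.21161
Bl-60: 13.82%, Bl-61: 21.16%.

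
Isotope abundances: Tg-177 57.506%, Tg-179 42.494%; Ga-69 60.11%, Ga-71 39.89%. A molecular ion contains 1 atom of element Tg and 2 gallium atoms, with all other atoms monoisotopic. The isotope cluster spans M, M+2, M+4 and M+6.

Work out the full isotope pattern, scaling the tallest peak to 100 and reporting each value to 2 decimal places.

Element Tg pattern (n=1): 0.57506 : 0.42494
Gallium pattern (n=2): 0.36132121 : 0.47955758 : 0.15912121
Convolve the two distributions (both contribute in 2-u steps):
  M: 0.57506×0.36132121 = 0.207781
  M+2: 0.57506×0.47955758 + 0.42494×0.36132121 = 0.429314
  M+4: 0.57506×0.15912121 + 0.42494×0.47955758 = 0.295287
  M+6: 0.42494×0.15912121 = 0.067617
Scale to base peak (0.429314) = 100: 48.40 : 100.00 : 68.78 : 15.75

48.40 : 100.00 : 68.78 : 15.75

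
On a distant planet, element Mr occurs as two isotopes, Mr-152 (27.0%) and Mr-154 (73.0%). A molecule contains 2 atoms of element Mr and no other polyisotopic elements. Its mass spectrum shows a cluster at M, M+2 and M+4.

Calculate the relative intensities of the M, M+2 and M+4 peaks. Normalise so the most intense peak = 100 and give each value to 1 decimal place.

Expanding (0.270 + 0.730)^2:
P(M) = 0.270^2 = 0.072900
P(M+2) = 2 × 0.270^1 × 0.730^1 = 0.394200
P(M+4) = 0.730^2 = 0.532900
The M+4 peak is largest (0.532900); scaling to 100 gives 13.7 : 74.0 : 100.0.

13.7 : 74.0 : 100.0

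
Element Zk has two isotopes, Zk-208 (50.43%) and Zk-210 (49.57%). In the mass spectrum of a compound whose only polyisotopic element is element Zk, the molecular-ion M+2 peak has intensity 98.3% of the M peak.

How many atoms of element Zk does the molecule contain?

With n Zk atoms, P(M+2)/P(M) = C(n,1)·p^(n−1)q / p^n = n·q/p = n · 0.4957/0.5043.
n = 0.983 × 0.5043/0.4957 = 1.00 ≈ 1

1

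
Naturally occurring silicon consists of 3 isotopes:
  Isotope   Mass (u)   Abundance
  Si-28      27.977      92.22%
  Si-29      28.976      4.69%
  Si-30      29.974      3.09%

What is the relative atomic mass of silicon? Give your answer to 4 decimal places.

Average mass = Σ (abundance × isotope mass) = 0.9222 × 27.977 + 0.0469 × 28.976 + 0.0309 × 29.974
= 25.80039 + 1.35897 + 0.92620 = 28.08556 u

28.0856 u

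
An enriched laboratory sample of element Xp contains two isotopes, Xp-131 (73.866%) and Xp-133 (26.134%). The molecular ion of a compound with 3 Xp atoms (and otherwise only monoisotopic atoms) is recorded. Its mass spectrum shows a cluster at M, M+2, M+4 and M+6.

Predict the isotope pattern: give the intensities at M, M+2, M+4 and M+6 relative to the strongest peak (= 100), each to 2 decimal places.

94.21 : 100.00 : 35.38 : 4.17

Expanding (0.73866 + 0.26134)^3:
P(M) = 0.73866^3 = 0.403027
P(M+2) = 3 × 0.73866^2 × 0.26134^1 = 0.427776
P(M+4) = 3 × 0.73866^1 × 0.26134^2 = 0.151348
P(M+6) = 0.26134^3 = 0.017849
The M+2 peak is largest (0.427776); scaling to 100 gives 94.21 : 100.00 : 35.38 : 4.17.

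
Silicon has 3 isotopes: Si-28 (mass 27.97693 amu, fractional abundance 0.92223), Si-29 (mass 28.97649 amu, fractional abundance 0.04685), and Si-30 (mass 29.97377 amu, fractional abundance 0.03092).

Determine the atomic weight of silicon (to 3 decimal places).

28.086 amu

Ar = Σ fᵢ·mᵢ = 0.92223 × 27.97693 + 0.04685 × 28.97649 + 0.03092 × 29.97377
= 25.801164 + 1.357549 + 0.926789 = 28.085502 amu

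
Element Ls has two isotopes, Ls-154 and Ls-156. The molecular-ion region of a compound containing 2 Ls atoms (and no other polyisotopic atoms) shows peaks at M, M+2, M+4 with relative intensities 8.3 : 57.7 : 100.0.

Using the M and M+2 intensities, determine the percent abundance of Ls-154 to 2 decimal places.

Write p for the Ls-154 fraction. I(M+2)/I(M) = [C(2,1)·p^1·(1−p)] / p^2 = 2·(1−p)/p = 57.7/8.3 = 6.9518
(1−p)/p = 6.9518/2 = 3.4759  ⇒  p = 1/(1 + 3.4759) = 0.2234
Ls-154: 22.34%, Ls-156: 77.66%.

22.34%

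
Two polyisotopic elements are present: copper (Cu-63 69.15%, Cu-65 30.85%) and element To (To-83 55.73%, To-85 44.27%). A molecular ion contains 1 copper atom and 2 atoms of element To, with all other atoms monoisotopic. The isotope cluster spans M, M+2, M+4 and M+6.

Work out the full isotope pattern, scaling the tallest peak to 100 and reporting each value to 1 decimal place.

Copper pattern (n=1): 0.6915 : 0.3085
Element To pattern (n=2): 0.31058329 : 0.49343342 : 0.19598329
Convolve the two distributions (both contribute in 2-u steps):
  M: 0.6915×0.31058329 = 0.214768
  M+2: 0.6915×0.49343342 + 0.3085×0.31058329 = 0.437024
  M+4: 0.6915×0.19598329 + 0.3085×0.49343342 = 0.287747
  M+6: 0.3085×0.19598329 = 0.060461
Scale to base peak (0.437024) = 100: 49.1 : 100.0 : 65.8 : 13.8

49.1 : 100.0 : 65.8 : 13.8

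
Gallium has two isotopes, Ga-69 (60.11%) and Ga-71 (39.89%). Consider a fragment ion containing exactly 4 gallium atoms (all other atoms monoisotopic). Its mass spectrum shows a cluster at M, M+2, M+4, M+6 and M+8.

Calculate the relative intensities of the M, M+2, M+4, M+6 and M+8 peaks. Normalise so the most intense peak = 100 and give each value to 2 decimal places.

The 4 Ga atoms are independent, so intensities follow the terms of (0.6011 + 0.3989)^4.
P(M) = 0.6011^4 = 0.130553
P(M+2) = 4 × 0.6011^3 × 0.3989^1 = 0.346549
P(M+4) = 6 × 0.6011^2 × 0.3989^2 = 0.344963
P(M+6) = 4 × 0.6011^1 × 0.3989^3 = 0.152616
P(M+8) = 0.3989^4 = 0.025320
The M+2 peak is largest (0.346549); scaling to 100 gives 37.67 : 100.00 : 99.54 : 44.04 : 7.31.

37.67 : 100.00 : 99.54 : 44.04 : 7.31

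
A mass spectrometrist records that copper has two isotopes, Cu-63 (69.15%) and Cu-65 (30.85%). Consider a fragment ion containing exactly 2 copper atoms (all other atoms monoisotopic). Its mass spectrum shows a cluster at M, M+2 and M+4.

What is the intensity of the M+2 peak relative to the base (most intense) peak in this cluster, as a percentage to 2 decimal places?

Term probabilities: M 0.4782, M+2 0.4267, M+4 0.0952. Base peak = M.
P(M) = C(2,0) × 0.6915^2 × 0.3085^0 = 1 × 0.47817225 × 1.0000 = 0.478172 (base)
P(M+2) = C(2,1) × 0.6915^1 × 0.3085^1 = 2 × 0.6915 × 0.3085 = 0.426656
Relative intensity = 0.426656 / 0.478172 × 100 = 89.23

89.23%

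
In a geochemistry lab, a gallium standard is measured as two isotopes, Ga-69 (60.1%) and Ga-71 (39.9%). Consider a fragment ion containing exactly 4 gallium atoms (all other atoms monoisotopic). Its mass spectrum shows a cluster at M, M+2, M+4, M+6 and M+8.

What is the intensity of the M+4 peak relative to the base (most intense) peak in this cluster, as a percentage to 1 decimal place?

99.6%

Binomial terms of (0.601 + 0.399)^4: M 0.1305, M+2 0.3465, M+4 0.3450, M+6 0.1527, M+8 0.0253 → M+2 is the base peak.
P(M+2) = C(4,1) × 0.601^3 × 0.399^1 = 4 × 0.2170818 × 0.3990 = 0.346463 (base)
P(M+4) = C(4,2) × 0.601^2 × 0.399^2 = 6 × 0.361201 × 0.159201 = 0.345021
Relative intensity = 0.345021 / 0.346463 × 100 = 99.6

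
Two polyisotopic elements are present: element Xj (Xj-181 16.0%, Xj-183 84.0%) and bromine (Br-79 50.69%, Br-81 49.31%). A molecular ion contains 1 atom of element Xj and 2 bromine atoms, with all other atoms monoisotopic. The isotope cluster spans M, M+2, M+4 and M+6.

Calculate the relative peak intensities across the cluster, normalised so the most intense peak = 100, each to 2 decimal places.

8.96 : 64.47 : 100.00 : 44.51

Element Xj pattern (n=1): 0.1600 : 0.8400
Bromine pattern (n=2): 0.25694761 : 0.49990478 : 0.24314761
Convolve the two distributions (both contribute in 2-u steps):
  M: 0.1600×0.25694761 = 0.041112
  M+2: 0.1600×0.49990478 + 0.8400×0.25694761 = 0.295821
  M+4: 0.1600×0.24314761 + 0.8400×0.49990478 = 0.458824
  M+6: 0.8400×0.24314761 = 0.204244
Scale to base peak (0.458824) = 100: 8.96 : 64.47 : 100.00 : 44.51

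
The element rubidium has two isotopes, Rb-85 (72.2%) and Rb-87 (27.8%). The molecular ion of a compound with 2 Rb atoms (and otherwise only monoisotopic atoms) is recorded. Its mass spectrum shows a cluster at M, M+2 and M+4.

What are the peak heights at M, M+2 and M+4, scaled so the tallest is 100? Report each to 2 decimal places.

Expanding (0.722 + 0.278)^2:
P(M) = 0.722^2 = 0.521284
P(M+2) = 2 × 0.722^1 × 0.278^1 = 0.401432
P(M+4) = 0.278^2 = 0.077284
The M peak is largest (0.521284); scaling to 100 gives 100.00 : 77.01 : 14.83.

100.00 : 77.01 : 14.83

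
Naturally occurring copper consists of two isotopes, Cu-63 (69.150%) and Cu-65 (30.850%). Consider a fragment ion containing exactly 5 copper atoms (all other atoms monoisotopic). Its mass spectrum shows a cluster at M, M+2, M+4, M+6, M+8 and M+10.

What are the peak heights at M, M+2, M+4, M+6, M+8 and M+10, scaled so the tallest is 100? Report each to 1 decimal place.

Expanding (0.69150 + 0.30850)^5:
P(M) = 0.69150^5 = 0.158111
P(M+2) = 5 × 0.69150^4 × 0.30850^1 = 0.352691
P(M+4) = 10 × 0.69150^3 × 0.30850^2 = 0.314693
P(M+6) = 10 × 0.69150^2 × 0.30850^3 = 0.140394
P(M+8) = 5 × 0.69150^1 × 0.30850^4 = 0.031317
P(M+10) = 0.30850^5 = 0.002794
The M+2 peak is largest (0.352691); scaling to 100 gives 44.8 : 100.0 : 89.2 : 39.8 : 8.9 : 0.8.

44.8 : 100.0 : 89.2 : 39.8 : 8.9 : 0.8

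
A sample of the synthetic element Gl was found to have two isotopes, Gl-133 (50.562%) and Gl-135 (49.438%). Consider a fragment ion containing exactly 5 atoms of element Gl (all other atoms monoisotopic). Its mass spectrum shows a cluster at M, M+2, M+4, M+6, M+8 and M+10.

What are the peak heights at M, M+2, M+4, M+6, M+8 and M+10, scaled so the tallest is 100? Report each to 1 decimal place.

Each Gl atom is independently Gl-133 (p = 0.50562) or Gl-135 (q = 0.49438); the cluster is the binomial expansion (p + q)^5.
P(M) = 0.50562^5 = 0.033046
P(M+2) = 5 × 0.50562^4 × 0.49438^1 = 0.161558
P(M+4) = 10 × 0.50562^3 × 0.49438^2 = 0.315933
P(M+6) = 10 × 0.50562^2 × 0.49438^3 = 0.308909
P(M+8) = 5 × 0.50562^1 × 0.49438^4 = 0.151021
P(M+10) = 0.49438^5 = 0.029533
The M+4 peak is largest (0.315933); scaling to 100 gives 10.5 : 51.1 : 100.0 : 97.8 : 47.8 : 9.3.

10.5 : 51.1 : 100.0 : 97.8 : 47.8 : 9.3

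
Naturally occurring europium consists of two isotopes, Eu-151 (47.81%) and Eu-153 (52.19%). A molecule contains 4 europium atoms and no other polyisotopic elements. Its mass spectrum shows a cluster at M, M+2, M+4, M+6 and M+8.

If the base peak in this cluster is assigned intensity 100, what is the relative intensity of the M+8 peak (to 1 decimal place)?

19.9

Term probabilities: M 0.0522, M+2 0.2281, M+4 0.3736, M+6 0.2719, M+8 0.0742. Base peak = M+4.
P(M+4) = C(4,2) × 0.4781^2 × 0.5219^2 = 6 × 0.22857961 × 0.27237961 = 0.373563 (base)
P(M+8) = C(4,4) × 0.4781^0 × 0.5219^4 = 1 × 1.0000 × 0.07419065 = 0.074191
Relative intensity = 0.074191 / 0.373563 × 100 = 19.9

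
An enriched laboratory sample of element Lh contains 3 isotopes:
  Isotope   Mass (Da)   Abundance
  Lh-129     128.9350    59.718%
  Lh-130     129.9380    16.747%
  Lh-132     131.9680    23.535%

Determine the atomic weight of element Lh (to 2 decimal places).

129.82 Da

Average mass = Σ (abundance × isotope mass) = 0.59718 × 128.9350 + 0.16747 × 129.9380 + 0.23535 × 131.9680
= 76.99740 + 21.76072 + 31.05867 = 129.81679 Da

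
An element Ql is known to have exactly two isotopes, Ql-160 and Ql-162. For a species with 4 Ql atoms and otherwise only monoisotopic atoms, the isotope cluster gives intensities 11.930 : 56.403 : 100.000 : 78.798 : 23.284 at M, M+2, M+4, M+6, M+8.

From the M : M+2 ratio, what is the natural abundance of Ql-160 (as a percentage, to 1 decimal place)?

45.8%

If p is the fraction of Ql that is Ql-160, then I(M+2)/I(M) = [C(4,1)·p^3·(1−p)] / p^4 = 4·(1−p)/p = 56.403/11.930 = 4.7278
(1−p)/p = 4.7278/4 = 1.1820  ⇒  p = 1/(1 + 1.1820) = 0.4583
Ql-160: 45.8%, Ql-162: 54.2%.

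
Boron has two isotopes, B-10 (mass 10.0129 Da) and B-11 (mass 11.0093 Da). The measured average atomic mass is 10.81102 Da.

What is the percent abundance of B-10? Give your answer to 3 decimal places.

19.900%

Let x be the fractional abundance of B-10; then B-11 has abundance 1 − x.
10.0129·x + 11.0093·(1 − x) = 10.81102
(10.0129 − 11.0093)·x = 10.81102 − 11.0093
x = -0.19828 / -0.9964 = 0.19900 → 19.900% B-10, 80.100% B-11.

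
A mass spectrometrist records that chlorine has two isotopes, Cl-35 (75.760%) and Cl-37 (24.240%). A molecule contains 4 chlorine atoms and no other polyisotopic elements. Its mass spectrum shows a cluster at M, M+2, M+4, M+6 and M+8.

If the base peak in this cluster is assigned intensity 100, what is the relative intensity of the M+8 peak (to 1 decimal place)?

0.8

(0.75760 + 0.24240)^4 gives M 0.3294, M+2 0.4216, M+4 0.2023, M+6 0.0432, M+8 0.0035; the largest is M+2.
P(M+2) = C(4,1) × 0.75760^3 × 0.24240^1 = 4 × 0.4348304 × 0.2424 = 0.421612 (base)
P(M+8) = C(4,4) × 0.75760^0 × 0.24240^4 = 1 × 1.0000 × 0.00345247 = 0.003452
Relative intensity = 0.003452 / 0.421612 × 100 = 0.8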